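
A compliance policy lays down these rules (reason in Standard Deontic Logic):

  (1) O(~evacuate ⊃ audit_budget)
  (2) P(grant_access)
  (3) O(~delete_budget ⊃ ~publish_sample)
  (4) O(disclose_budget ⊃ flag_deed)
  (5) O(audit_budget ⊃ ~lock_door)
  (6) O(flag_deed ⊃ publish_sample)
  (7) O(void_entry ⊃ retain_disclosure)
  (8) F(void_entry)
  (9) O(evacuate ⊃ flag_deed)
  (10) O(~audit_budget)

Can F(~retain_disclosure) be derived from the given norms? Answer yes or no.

Premise 7 is O(void_entry ⊃ retain_disclosure), but O(void_entry) is not derivable from the premises, so it does not yield O(retain_disclosure).
No other premise forces O(retain_disclosure). An ideal world satisfying every premise can still have ~retain_disclosure true, so F(~retain_disclosure) is not derivable.

No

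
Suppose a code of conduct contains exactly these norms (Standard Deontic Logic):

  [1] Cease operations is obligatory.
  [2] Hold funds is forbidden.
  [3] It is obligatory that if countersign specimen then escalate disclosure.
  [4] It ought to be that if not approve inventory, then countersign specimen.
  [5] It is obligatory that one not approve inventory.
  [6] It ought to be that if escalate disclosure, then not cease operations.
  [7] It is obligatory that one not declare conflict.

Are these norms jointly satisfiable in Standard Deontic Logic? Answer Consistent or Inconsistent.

Premise 1 gives O(cease_operations).
Premise 6, O(escalate_disclosure → ¬cease_operations), contraposes to O(cease_operations → ¬escalate_disclosure); with O(cease_operations) we get O(¬escalate_disclosure).
The contrapositive of premise 3 (O(countersign_specimen → escalate_disclosure)) is O(¬escalate_disclosure → ¬countersign_specimen), and O(¬escalate_disclosure) is already established, so O(¬countersign_specimen).
The contrapositive of premise 4 (O(¬approve_inventory → countersign_specimen)) is O(¬countersign_specimen → approve_inventory), and O(¬countersign_specimen) is already established, so O(approve_inventory).
However, premise 5 gives O(¬approve_inventory).
We now have both O(approve_inventory) and O(¬approve_inventory) — approve_inventory is simultaneously obligatory and forbidden, violating the D-axiom.

Inconsistent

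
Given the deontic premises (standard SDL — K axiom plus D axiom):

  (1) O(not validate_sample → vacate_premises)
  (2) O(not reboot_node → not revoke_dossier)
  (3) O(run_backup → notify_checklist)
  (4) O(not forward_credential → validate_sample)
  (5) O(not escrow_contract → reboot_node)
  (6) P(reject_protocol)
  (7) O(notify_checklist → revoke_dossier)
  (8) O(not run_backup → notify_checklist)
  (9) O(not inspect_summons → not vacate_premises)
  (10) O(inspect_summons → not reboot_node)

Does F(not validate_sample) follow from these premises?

Premises 8 and 3 cover both cases: O(not run_backup → notify_checklist) and O(run_backup → notify_checklist). Since not run_backup ∨ run_backup is a tautology, O(notify_checklist) follows.
Premise 7 is O(notify_checklist → revoke_dossier); since O(notify_checklist), deontic closure gives O(revoke_dossier).
The contrapositive of premise 2 (O(not reboot_node → not revoke_dossier)) is O(revoke_dossier → reboot_node), and O(revoke_dossier) is already established, so O(reboot_node).
The contrapositive of premise 10 (O(inspect_summons → not reboot_node)) is O(reboot_node → not inspect_summons), and O(reboot_node) is already established, so O(not inspect_summons).
Applying K to premise 9 (O(not inspect_summons → not vacate_premises)) and O(not inspect_summons) yields O(not vacate_premises).
Premise 1, O(not validate_sample → vacate_premises), contraposes to O(not vacate_premises → validate_sample); with O(not vacate_premises) we get O(validate_sample).
Premises 4, 5, 6 do not contribute to this derivation.
So O(validate_sample) holds, i.e. F(not validate_sample). The claim follows.

Yes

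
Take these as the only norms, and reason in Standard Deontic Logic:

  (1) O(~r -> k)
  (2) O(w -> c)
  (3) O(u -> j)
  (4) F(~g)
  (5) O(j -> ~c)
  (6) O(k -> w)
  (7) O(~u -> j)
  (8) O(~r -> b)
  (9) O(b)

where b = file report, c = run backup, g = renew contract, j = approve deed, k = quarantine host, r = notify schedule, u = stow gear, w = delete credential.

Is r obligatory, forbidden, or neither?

Premises 3 and 7 cover both cases: O(u -> j) and O(~u -> j). Since u ∨ ~u is a tautology, O(j) follows.
From O(j) and premise 5, O(j -> ~c), we obtain O(~c).
Premise 2, O(w -> c), contraposes to O(~c -> ~w); with O(~c) we get O(~w).
The contrapositive of premise 6 (O(k -> w)) is O(~w -> ~k), and O(~w) is already established, so O(~k).
Premise 1 is O(~r -> k); contrapositively O(~k -> r). Since O(~k) holds, K gives O(r).
Premises 4, 8, 9 do not contribute to this derivation.
Hence r is obligatory.

Obligatory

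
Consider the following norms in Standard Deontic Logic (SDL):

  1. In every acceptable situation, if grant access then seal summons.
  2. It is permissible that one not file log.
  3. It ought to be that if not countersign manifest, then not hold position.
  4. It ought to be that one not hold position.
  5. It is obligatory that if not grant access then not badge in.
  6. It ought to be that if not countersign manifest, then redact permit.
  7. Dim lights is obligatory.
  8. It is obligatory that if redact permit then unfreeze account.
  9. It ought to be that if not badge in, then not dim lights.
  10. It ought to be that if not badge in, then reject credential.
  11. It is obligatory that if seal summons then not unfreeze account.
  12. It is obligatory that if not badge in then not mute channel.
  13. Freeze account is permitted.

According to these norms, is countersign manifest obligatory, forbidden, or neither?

Premise 7 gives O(dim_lights).
The contrapositive of premise 9 (O(¬badge_in → ¬dim_lights)) is O(dim_lights → badge_in), and O(dim_lights) is already established, so O(badge_in).
Premise 5, O(¬grant_access → ¬badge_in), contraposes to O(badge_in → grant_access); with O(badge_in) we get O(grant_access).
Applying K to premise 1 (O(grant_access → seal_summons)) and O(grant_access) yields O(seal_summons).
Applying K to premise 11 (O(seal_summons → ¬unfreeze_account)) and O(seal_summons) yields O(¬unfreeze_account).
Premise 8, O(redact_permit → unfreeze_account), contraposes to O(¬unfreeze_account → ¬redact_permit); with O(¬unfreeze_account) we get O(¬redact_permit).
Premise 6 is O(¬countersign_manifest → redact_permit); contrapositively O(¬redact_permit → countersign_manifest). Since O(¬redact_permit) holds, K gives O(countersign_manifest).
Premises 2, 3, 4, 10, 12, 13 do not contribute to this derivation.
Hence countersign_manifest is obligatory.

Obligatory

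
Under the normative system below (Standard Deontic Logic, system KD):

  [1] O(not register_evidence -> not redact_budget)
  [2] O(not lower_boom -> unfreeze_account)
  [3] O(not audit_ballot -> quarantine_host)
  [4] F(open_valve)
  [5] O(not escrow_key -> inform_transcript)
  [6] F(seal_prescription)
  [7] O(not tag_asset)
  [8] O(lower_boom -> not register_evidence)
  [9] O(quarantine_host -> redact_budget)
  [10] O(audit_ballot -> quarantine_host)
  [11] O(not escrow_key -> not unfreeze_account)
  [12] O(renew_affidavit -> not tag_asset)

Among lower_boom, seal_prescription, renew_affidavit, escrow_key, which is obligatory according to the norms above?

Premises 10 and 3 cover both cases: O(audit_ballot -> quarantine_host) and O(not audit_ballot -> quarantine_host). Since audit_ballot ∨ not audit_ballot is a tautology, O(quarantine_host) follows.
Premise 9 is O(quarantine_host -> redact_budget); since O(quarantine_host), deontic closure gives O(redact_budget).
Premise 1 is O(not register_evidence -> not redact_budget); contrapositively O(redact_budget -> register_evidence). Since O(redact_budget) holds, K gives O(register_evidence).
The contrapositive of premise 8 (O(lower_boom -> not register_evidence)) is O(register_evidence -> not lower_boom), and O(register_evidence) is already established, so O(not lower_boom).
Premise 2 is O(not lower_boom -> unfreeze_account); since O(not lower_boom), deontic closure gives O(unfreeze_account).
The contrapositive of premise 11 (O(not escrow_key -> not unfreeze_account)) is O(unfreeze_account -> escrow_key), and O(unfreeze_account) is already established, so O(escrow_key).
So O(escrow_key) holds — escrow_key is obligatory. None of the other listed options is made obligatory by any chain of premises.

escrow_key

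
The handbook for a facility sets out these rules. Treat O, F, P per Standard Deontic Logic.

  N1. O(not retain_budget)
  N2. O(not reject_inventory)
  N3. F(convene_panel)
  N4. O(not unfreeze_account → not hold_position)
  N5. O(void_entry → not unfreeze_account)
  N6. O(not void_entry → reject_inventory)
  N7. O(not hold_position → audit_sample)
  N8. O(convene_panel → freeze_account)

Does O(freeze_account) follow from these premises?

Premise 8 is O(convene_panel → freeze_account), but O(convene_panel) is not derivable from the premises, so it does not yield O(freeze_account).
No other premise forces O(freeze_account). An ideal world satisfying every premise can still have freeze_account false, so O(freeze_account) is not derivable.

No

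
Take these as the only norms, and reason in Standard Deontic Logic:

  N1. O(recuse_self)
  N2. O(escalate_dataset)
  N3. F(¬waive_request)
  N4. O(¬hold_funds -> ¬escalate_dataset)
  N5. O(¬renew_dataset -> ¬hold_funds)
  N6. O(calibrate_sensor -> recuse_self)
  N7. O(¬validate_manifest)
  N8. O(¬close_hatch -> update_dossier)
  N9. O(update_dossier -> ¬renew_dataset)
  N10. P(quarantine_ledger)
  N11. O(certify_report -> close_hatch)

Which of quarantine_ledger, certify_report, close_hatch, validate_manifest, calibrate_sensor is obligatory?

From premise 2 we have O(escalate_dataset).
Premise 4 is O(¬hold_funds -> ¬escalate_dataset); contrapositively O(escalate_dataset -> hold_funds). Since O(escalate_dataset) holds, K gives O(hold_funds).
The contrapositive of premise 5 (O(¬renew_dataset -> ¬hold_funds)) is O(hold_funds -> renew_dataset), and O(hold_funds) is already established, so O(renew_dataset).
Premise 9 is O(update_dossier -> ¬renew_dataset); contrapositively O(renew_dataset -> ¬update_dossier). Since O(renew_dataset) holds, K gives O(¬update_dossier).
Premise 8 is O(¬close_hatch -> update_dossier); contrapositively O(¬update_dossier -> close_hatch). Since O(¬update_dossier) holds, K gives O(close_hatch).
So O(close_hatch) holds — close_hatch is obligatory. None of the other listed options is made obligatory by any chain of premises.

close_hatch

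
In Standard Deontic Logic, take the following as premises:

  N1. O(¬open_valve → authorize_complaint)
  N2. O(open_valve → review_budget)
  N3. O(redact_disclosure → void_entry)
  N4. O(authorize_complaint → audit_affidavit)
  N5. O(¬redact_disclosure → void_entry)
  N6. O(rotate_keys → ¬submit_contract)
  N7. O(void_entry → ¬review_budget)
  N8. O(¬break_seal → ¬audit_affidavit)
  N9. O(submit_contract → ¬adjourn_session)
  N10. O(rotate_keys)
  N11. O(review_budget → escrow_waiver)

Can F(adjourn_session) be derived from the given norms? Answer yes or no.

Premise 9 is O(submit_contract → ¬adjourn_session), but O(submit_contract) is not derivable from the premises, so it does not yield O(¬adjourn_session).
No other premise forces O(¬adjourn_session). An ideal world satisfying every premise can still have adjourn_session true, so F(adjourn_session) is not derivable.

No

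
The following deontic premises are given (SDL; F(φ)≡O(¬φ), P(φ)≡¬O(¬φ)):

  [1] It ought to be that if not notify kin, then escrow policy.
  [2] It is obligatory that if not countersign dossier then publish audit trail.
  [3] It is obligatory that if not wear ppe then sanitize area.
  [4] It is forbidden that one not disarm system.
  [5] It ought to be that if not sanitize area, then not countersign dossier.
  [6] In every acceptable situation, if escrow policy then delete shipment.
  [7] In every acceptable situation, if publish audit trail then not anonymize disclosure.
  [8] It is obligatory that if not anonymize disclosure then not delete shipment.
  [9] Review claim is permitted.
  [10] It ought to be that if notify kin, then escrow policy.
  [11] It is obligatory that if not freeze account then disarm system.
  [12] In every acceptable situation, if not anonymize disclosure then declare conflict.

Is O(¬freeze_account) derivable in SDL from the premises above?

No

Premise 11 is O(¬freeze_account → disarm_system); even if O(disarm_system) held, inferring O(¬freeze_account) would be affirming the consequent — invalid.
No other premise forces O(¬freeze_account). An ideal world satisfying every premise can still have ¬freeze_account false, so O(¬freeze_account) is not derivable.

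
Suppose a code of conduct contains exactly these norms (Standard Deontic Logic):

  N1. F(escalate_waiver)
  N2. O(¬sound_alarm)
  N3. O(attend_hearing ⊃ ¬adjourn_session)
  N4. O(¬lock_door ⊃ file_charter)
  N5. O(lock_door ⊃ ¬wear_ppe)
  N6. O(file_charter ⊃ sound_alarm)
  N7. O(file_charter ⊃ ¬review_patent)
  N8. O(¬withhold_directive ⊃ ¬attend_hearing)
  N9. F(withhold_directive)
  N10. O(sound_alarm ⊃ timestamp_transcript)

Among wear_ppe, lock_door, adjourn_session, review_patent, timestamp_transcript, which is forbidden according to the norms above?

From premise 2 we have O(¬sound_alarm).
The contrapositive of premise 6 (O(file_charter ⊃ sound_alarm)) is O(¬sound_alarm ⊃ ¬file_charter), and O(¬sound_alarm) is already established, so O(¬file_charter).
The contrapositive of premise 4 (O(¬lock_door ⊃ file_charter)) is O(¬file_charter ⊃ lock_door), and O(¬file_charter) is already established, so O(lock_door).
With premise 5, O(lock_door ⊃ ¬wear_ppe), the K-axiom yields O(¬wear_ppe).
So O(¬wear_ppe) holds, i.e. wear_ppe is forbidden. None of the other listed options is forbidden under the premises.

wear_ppe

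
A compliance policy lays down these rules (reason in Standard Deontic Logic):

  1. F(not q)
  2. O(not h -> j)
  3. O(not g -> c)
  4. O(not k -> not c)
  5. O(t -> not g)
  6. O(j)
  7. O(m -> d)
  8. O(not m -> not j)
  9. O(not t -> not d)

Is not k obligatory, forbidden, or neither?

Forbidden

Premise 6 gives O(j).
The contrapositive of premise 8 (O(not m -> not j)) is O(j -> m), and O(j) is already established, so O(m).
With premise 7, O(m -> d), the K-axiom yields O(d).
The contrapositive of premise 9 (O(not t -> not d)) is O(d -> t), and O(d) is already established, so O(t).
From O(t) and premise 5, O(t -> not g), we obtain O(not g).
From O(not g) and premise 3, O(not g -> c), we obtain O(c).
Premise 4 is O(not k -> not c); contrapositively O(c -> k). Since O(c) holds, K gives O(k).
Premises 1, 2 do not contribute to this derivation.
Thus O(k), which is F(not k): not k is forbidden.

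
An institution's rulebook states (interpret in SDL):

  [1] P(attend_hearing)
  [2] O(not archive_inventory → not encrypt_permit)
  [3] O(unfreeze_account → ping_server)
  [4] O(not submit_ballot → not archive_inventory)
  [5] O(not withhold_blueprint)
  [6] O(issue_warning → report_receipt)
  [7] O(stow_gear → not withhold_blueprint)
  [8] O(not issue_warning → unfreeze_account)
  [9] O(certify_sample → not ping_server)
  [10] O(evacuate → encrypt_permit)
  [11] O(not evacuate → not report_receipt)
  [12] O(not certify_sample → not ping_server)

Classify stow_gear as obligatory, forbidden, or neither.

Premise 7 is O(stow_gear → not withhold_blueprint); even if O(not withhold_blueprint) held, inferring O(stow_gear) would be affirming the consequent — invalid.
No premise or chain of K-axiom applications forces O(stow_gear), and none forces O(not stow_gear). So stow_gear is neither obligatory nor forbidden under these norms.

Neither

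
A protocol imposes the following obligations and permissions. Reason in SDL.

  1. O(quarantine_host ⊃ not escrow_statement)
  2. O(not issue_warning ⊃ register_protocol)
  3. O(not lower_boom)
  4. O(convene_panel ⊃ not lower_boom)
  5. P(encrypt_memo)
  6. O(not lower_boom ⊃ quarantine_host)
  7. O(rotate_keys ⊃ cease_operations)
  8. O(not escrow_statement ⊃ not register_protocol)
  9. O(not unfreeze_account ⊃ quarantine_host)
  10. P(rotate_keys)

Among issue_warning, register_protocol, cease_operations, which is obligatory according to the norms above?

issue_warning

Premise 3 states O(not lower_boom) outright.
Applying K to premise 6 (O(not lower_boom ⊃ quarantine_host)) and O(not lower_boom) yields O(quarantine_host).
Premise 1 is O(quarantine_host ⊃ not escrow_statement); since O(quarantine_host), deontic closure gives O(not escrow_statement).
From O(not escrow_statement) and premise 8, O(not escrow_statement ⊃ not register_protocol), we obtain O(not register_protocol).
Premise 2 is O(not issue_warning ⊃ register_protocol); contrapositively O(not register_protocol ⊃ issue_warning). Since O(not register_protocol) holds, K gives O(issue_warning).
So O(issue_warning) holds — issue_warning is obligatory. None of the other listed options is made obligatory by any chain of premises.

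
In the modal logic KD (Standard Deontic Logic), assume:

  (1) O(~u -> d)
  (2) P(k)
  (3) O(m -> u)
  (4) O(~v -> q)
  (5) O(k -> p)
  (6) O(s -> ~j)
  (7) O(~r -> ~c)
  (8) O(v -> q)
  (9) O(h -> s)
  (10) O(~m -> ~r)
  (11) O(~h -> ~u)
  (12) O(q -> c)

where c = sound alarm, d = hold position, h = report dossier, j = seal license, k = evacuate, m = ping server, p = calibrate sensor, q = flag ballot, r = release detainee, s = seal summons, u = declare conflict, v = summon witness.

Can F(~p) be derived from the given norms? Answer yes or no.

Premise 5 is O(k -> p), but O(k) is not derivable from the premises (the permission P(k) asserts only ~O(~k), not O(k)), so it does not yield O(p).
No other premise forces O(p). An ideal world satisfying every premise can still have ~p true, so F(~p) is not derivable.

No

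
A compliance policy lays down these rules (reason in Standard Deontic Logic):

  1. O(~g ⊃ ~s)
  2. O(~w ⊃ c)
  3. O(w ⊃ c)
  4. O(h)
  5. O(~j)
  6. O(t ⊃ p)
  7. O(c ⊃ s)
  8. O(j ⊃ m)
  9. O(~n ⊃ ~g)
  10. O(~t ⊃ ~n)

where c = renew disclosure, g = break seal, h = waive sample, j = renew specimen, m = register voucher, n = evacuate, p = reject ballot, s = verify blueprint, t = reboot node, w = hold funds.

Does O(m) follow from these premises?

No

Premise 8 is O(j ⊃ m), but O(j) is not derivable from the premises, so it does not yield O(m).
No other premise forces O(m). An ideal world satisfying every premise can still have m false, so O(m) is not derivable.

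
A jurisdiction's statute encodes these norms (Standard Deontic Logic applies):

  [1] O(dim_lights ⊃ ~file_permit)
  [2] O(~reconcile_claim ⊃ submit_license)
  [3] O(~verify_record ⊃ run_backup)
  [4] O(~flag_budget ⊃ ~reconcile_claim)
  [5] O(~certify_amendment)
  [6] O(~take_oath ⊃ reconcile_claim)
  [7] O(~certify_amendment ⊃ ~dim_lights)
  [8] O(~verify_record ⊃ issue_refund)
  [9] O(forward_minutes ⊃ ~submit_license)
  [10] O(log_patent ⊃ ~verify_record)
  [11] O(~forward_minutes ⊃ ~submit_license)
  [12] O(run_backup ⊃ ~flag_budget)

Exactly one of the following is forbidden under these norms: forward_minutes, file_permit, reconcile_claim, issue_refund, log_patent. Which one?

log_patent

By case analysis on ~forward_minutes: premise 11 gives O(~forward_minutes ⊃ ~submit_license) and premise 9 gives O(forward_minutes ⊃ ~submit_license), so O(~submit_license) either way.
The contrapositive of premise 2 (O(~reconcile_claim ⊃ submit_license)) is O(~submit_license ⊃ reconcile_claim), and O(~submit_license) is already established, so O(reconcile_claim).
The contrapositive of premise 4 (O(~flag_budget ⊃ ~reconcile_claim)) is O(reconcile_claim ⊃ flag_budget), and O(reconcile_claim) is already established, so O(flag_budget).
Premise 12 is O(run_backup ⊃ ~flag_budget); contrapositively O(flag_budget ⊃ ~run_backup). Since O(flag_budget) holds, K gives O(~run_backup).
The contrapositive of premise 3 (O(~verify_record ⊃ run_backup)) is O(~run_backup ⊃ verify_record), and O(~run_backup) is already established, so O(verify_record).
Premise 10 is O(log_patent ⊃ ~verify_record); contrapositively O(verify_record ⊃ ~log_patent). Since O(verify_record) holds, K gives O(~log_patent).
So O(~log_patent) holds, i.e. log_patent is forbidden. None of the other listed options is forbidden under the premises.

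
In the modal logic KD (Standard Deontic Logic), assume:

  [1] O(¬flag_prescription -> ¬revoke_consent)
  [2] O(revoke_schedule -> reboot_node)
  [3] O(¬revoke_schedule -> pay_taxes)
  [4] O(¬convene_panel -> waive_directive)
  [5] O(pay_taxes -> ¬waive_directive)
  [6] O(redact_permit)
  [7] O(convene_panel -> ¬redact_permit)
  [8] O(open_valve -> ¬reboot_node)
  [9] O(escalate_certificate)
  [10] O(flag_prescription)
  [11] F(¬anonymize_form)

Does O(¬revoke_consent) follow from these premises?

No

Premise 1 is O(¬flag_prescription -> ¬revoke_consent), but O(¬flag_prescription) is not derivable from the premises, so it does not yield O(¬revoke_consent).
No other premise forces O(¬revoke_consent). An ideal world satisfying every premise can still have ¬revoke_consent false, so O(¬revoke_consent) is not derivable.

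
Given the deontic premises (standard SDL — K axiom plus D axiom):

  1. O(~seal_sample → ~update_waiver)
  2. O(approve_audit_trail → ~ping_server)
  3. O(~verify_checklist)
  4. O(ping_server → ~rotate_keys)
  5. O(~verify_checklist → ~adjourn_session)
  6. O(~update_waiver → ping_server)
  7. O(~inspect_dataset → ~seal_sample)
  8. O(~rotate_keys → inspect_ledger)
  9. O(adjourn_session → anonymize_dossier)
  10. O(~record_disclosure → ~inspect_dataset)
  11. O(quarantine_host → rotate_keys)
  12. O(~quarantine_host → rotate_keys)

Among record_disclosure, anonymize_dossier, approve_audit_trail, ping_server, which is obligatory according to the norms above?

record_disclosure

Premises 11 and 12 are O(quarantine_host → rotate_keys) and O(~quarantine_host → rotate_keys); every ideal world satisfies quarantine_host or ~quarantine_host, so in either case rotate_keys holds — hence O(rotate_keys).
The contrapositive of premise 4 (O(ping_server → ~rotate_keys)) is O(rotate_keys → ~ping_server), and O(rotate_keys) is already established, so O(~ping_server).
The contrapositive of premise 6 (O(~update_waiver → ping_server)) is O(~ping_server → update_waiver), and O(~ping_server) is already established, so O(update_waiver).
Premise 1 is O(~seal_sample → ~update_waiver); contrapositively O(update_waiver → seal_sample). Since O(update_waiver) holds, K gives O(seal_sample).
Premise 7 is O(~inspect_dataset → ~seal_sample); contrapositively O(seal_sample → inspect_dataset). Since O(seal_sample) holds, K gives O(inspect_dataset).
The contrapositive of premise 10 (O(~record_disclosure → ~inspect_dataset)) is O(inspect_dataset → record_disclosure), and O(inspect_dataset) is already established, so O(record_disclosure).
So O(record_disclosure) holds — record_disclosure is obligatory. None of the other listed options is made obligatory by any chain of premises.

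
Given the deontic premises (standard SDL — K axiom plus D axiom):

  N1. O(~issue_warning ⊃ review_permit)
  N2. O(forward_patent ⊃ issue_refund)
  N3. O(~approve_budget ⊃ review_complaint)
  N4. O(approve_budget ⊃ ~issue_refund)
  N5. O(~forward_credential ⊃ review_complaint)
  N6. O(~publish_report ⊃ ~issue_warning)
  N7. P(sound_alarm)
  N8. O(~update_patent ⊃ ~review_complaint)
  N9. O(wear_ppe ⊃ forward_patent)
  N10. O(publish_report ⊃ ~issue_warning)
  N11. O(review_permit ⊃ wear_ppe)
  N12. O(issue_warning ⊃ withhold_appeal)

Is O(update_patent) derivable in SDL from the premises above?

By case analysis on ~publish_report: premise 6 gives O(~publish_report ⊃ ~issue_warning) and premise 10 gives O(publish_report ⊃ ~issue_warning), so O(~issue_warning) either way.
Applying K to premise 1 (O(~issue_warning ⊃ review_permit)) and O(~issue_warning) yields O(review_permit).
Premise 11 is O(review_permit ⊃ wear_ppe); since O(review_permit), deontic closure gives O(wear_ppe).
Premise 9 is O(wear_ppe ⊃ forward_patent); since O(wear_ppe), deontic closure gives O(forward_patent).
Applying K to premise 2 (O(forward_patent ⊃ issue_refund)) and O(forward_patent) yields O(issue_refund).
Premise 4, O(approve_budget ⊃ ~issue_refund), contraposes to O(issue_refund ⊃ ~approve_budget); with O(issue_refund) we get O(~approve_budget).
Premise 3 is O(~approve_budget ⊃ review_complaint); since O(~approve_budget), deontic closure gives O(review_complaint).
The contrapositive of premise 8 (O(~update_patent ⊃ ~review_complaint)) is O(review_complaint ⊃ update_patent), and O(review_complaint) is already established, so O(update_patent).
Premises 5, 7, 12 do not contribute to this derivation.
So O(update_patent) follows.

Yes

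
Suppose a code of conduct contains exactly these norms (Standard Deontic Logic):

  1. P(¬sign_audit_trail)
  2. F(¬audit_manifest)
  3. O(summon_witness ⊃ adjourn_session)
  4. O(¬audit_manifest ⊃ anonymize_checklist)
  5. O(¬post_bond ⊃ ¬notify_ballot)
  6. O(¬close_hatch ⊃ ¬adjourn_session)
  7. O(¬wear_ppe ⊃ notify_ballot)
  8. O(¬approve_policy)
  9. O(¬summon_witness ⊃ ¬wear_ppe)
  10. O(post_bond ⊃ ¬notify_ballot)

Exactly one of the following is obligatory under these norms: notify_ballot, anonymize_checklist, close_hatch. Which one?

close_hatch

Premises 10 and 5 cover both cases: O(post_bond ⊃ ¬notify_ballot) and O(¬post_bond ⊃ ¬notify_ballot). Since post_bond ∨ ¬post_bond is a tautology, O(¬notify_ballot) follows.
Premise 7, O(¬wear_ppe ⊃ notify_ballot), contraposes to O(¬notify_ballot ⊃ wear_ppe); with O(¬notify_ballot) we get O(wear_ppe).
Premise 9 is O(¬summon_witness ⊃ ¬wear_ppe); contrapositively O(wear_ppe ⊃ summon_witness). Since O(wear_ppe) holds, K gives O(summon_witness).
Premise 3 is O(summon_witness ⊃ adjourn_session); since O(summon_witness), deontic closure gives O(adjourn_session).
Premise 6 is O(¬close_hatch ⊃ ¬adjourn_session); contrapositively O(adjourn_session ⊃ close_hatch). Since O(adjourn_session) holds, K gives O(close_hatch).
So O(close_hatch) holds — close_hatch is obligatory. None of the other listed options is made obligatory by any chain of premises.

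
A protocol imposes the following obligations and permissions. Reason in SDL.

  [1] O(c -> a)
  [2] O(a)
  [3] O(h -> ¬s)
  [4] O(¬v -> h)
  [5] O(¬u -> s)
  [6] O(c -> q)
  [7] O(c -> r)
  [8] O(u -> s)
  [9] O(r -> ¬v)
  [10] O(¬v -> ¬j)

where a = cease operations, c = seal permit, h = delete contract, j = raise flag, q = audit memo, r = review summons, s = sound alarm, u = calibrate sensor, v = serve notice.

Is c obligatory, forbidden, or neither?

By case analysis on u: premise 8 gives O(u -> s) and premise 5 gives O(¬u -> s), so O(s) either way.
The contrapositive of premise 3 (O(h -> ¬s)) is O(s -> ¬h), and O(s) is already established, so O(¬h).
The contrapositive of premise 4 (O(¬v -> h)) is O(¬h -> v), and O(¬h) is already established, so O(v).
The contrapositive of premise 9 (O(r -> ¬v)) is O(v -> ¬r), and O(v) is already established, so O(¬r).
The contrapositive of premise 7 (O(c -> r)) is O(¬r -> ¬c), and O(¬r) is already established, so O(¬c).
Premises 1, 2, 6, 10 do not contribute to this derivation.
Thus O(¬c), which is F(c): c is forbidden.

Forbidden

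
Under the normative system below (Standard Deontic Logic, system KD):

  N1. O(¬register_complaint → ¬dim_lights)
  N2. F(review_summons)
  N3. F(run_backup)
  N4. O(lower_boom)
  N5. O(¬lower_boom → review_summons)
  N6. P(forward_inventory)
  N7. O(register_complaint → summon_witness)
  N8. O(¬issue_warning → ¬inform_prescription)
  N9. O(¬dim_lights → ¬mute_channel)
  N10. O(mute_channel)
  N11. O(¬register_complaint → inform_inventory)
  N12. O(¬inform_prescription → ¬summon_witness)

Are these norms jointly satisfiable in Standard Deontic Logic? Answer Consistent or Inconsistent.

Premise 5 is O(¬lower_boom → review_summons), but O(¬lower_boom) is not derivable from the premises, so it does not yield O(review_summons).
So O(review_summons) is not derivable, and the apparent clash with O(¬review_summons) does not arise.
A world satisfying every obligation exists (e.g. dim_lights=true, forward_inventory=false, inform_inventory=false, inform_prescription=true, issue_warning=true, lower_boom=true, mute_channel=true, register_complaint=true, review_summons=false, run_backup=false, summon_witness=true); no atom is both obligatory and forbidden, so the set is consistent.

Consistent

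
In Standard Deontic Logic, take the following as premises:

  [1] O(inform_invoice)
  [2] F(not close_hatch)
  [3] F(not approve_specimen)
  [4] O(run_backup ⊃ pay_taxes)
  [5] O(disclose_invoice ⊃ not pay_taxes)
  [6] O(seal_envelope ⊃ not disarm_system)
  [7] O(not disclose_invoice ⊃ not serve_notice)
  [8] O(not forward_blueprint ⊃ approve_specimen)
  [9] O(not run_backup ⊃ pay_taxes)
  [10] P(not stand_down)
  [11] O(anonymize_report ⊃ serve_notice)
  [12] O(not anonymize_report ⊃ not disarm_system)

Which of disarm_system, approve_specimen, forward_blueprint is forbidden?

Premises 4 and 9 cover both cases: O(run_backup ⊃ pay_taxes) and O(not run_backup ⊃ pay_taxes). Since run_backup ∨ not run_backup is a tautology, O(pay_taxes) follows.
Premise 5 is O(disclose_invoice ⊃ not pay_taxes); contrapositively O(pay_taxes ⊃ not disclose_invoice). Since O(pay_taxes) holds, K gives O(not disclose_invoice).
Premise 7 is O(not disclose_invoice ⊃ not serve_notice); since O(not disclose_invoice), deontic closure gives O(not serve_notice).
The contrapositive of premise 11 (O(anonymize_report ⊃ serve_notice)) is O(not serve_notice ⊃ not anonymize_report), and O(not serve_notice) is already established, so O(not anonymize_report).
Premise 12 is O(not anonymize_report ⊃ not disarm_system); since O(not anonymize_report), deontic closure gives O(not disarm_system).
So O(not disarm_system) holds, i.e. disarm_system is forbidden. None of the other listed options is forbidden under the premises.

disarm_system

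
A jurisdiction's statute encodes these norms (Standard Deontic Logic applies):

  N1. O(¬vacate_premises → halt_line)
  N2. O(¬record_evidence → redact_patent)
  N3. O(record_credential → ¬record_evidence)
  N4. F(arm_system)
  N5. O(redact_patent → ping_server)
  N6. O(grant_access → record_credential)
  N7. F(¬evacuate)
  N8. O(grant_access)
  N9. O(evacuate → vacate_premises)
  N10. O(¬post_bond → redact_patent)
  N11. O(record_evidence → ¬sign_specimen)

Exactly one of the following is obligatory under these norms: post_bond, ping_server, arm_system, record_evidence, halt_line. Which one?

ping_server

From premise 8 we have O(grant_access).
With premise 6, O(grant_access → record_credential), the K-axiom yields O(record_credential).
Applying K to premise 3 (O(record_credential → ¬record_evidence)) and O(record_credential) yields O(¬record_evidence).
Applying K to premise 2 (O(¬record_evidence → redact_patent)) and O(¬record_evidence) yields O(redact_patent).
From O(redact_patent) and premise 5, O(redact_patent → ping_server), we obtain O(ping_server).
So O(ping_server) holds — ping_server is obligatory. None of the other listed options is made obligatory by any chain of premises.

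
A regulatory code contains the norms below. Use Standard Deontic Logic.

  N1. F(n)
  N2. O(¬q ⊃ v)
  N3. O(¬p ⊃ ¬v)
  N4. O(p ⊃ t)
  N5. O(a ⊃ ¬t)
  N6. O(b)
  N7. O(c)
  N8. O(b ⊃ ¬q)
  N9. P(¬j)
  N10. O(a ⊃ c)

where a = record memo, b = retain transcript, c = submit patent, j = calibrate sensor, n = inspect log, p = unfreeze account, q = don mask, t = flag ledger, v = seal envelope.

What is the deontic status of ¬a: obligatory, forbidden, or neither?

Obligatory

Premise 6 gives O(b).
From O(b) and premise 8, O(b ⊃ ¬q), we obtain O(¬q).
With premise 2, O(¬q ⊃ v), the K-axiom yields O(v).
Premise 3 is O(¬p ⊃ ¬v); contrapositively O(v ⊃ p). Since O(v) holds, K gives O(p).
Premise 4 is O(p ⊃ t); since O(p), deontic closure gives O(t).
Premise 5, O(a ⊃ ¬t), contraposes to O(t ⊃ ¬a); with O(t) we get O(¬a).
Premises 1, 7, 9, 10 do not contribute to this derivation.
Hence ¬a is obligatory.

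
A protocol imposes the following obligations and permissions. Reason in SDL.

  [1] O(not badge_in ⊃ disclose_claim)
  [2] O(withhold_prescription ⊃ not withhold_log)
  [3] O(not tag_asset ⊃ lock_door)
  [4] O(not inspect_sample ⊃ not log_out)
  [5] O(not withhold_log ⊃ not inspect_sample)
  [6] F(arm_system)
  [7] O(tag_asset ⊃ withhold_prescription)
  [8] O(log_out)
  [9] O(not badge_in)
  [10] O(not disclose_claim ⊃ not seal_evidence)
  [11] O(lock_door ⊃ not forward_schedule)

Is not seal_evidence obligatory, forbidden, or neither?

Neither

Premise 10 is O(not disclose_claim ⊃ not seal_evidence), but O(not disclose_claim) is not derivable from the premises, so it does not yield O(not seal_evidence).
No premise or chain of K-axiom applications forces O(not seal_evidence), and none forces O(seal_evidence). So not seal_evidence is neither obligatory nor forbidden under these norms.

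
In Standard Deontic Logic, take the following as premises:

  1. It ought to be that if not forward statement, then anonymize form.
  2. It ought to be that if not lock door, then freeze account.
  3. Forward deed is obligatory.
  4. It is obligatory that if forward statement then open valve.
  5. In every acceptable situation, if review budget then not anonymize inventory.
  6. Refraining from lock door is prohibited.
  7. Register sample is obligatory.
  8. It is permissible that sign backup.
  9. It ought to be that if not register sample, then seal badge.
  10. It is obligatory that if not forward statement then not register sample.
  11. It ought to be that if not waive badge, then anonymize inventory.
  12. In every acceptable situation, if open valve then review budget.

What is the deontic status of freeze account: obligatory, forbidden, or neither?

Premise 2 is O(¬lock_door → freeze_account), but O(¬lock_door) is not derivable from the premises, so it does not yield O(freeze_account).
No premise or chain of K-axiom applications forces O(freeze_account), and none forces O(¬freeze_account). So freeze_account is neither obligatory nor forbidden under these norms.

Neither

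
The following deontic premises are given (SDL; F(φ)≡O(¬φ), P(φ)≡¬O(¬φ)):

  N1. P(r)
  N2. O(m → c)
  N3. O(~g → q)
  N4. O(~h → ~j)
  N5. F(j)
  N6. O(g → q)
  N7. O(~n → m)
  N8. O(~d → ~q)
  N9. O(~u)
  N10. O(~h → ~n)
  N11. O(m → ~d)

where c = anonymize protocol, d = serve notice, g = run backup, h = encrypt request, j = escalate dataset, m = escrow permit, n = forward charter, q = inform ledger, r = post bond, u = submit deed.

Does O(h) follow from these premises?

Yes

By case analysis on g: premise 6 gives O(g → q) and premise 3 gives O(~g → q), so O(q) either way.
Premise 8, O(~d → ~q), contraposes to O(q → d); with O(q) we get O(d).
Premise 11 is O(m → ~d); contrapositively O(d → ~m). Since O(d) holds, K gives O(~m).
Premise 7 is O(~n → m); contrapositively O(~m → n). Since O(~m) holds, K gives O(n).
Premise 10, O(~h → ~n), contraposes to O(n → h); with O(n) we get O(h).
Premises 1, 2, 4, 5, 9 do not contribute to this derivation.
So O(h) follows.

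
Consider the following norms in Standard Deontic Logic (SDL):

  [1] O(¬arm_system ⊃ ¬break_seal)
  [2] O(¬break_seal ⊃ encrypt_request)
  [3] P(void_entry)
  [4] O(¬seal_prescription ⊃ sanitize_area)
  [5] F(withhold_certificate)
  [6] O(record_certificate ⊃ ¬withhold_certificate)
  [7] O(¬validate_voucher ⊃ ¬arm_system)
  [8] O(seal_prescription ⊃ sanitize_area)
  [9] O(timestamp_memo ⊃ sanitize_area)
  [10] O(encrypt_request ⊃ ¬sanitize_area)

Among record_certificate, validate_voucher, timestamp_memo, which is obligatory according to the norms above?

Premises 8 and 4 cover both cases: O(seal_prescription ⊃ sanitize_area) and O(¬seal_prescription ⊃ sanitize_area). Since seal_prescription ∨ ¬seal_prescription is a tautology, O(sanitize_area) follows.
Premise 10, O(encrypt_request ⊃ ¬sanitize_area), contraposes to O(sanitize_area ⊃ ¬encrypt_request); with O(sanitize_area) we get O(¬encrypt_request).
Premise 2, O(¬break_seal ⊃ encrypt_request), contraposes to O(¬encrypt_request ⊃ break_seal); with O(¬encrypt_request) we get O(break_seal).
Premise 1 is O(¬arm_system ⊃ ¬break_seal); contrapositively O(break_seal ⊃ arm_system). Since O(break_seal) holds, K gives O(arm_system).
Premise 7 is O(¬validate_voucher ⊃ ¬arm_system); contrapositively O(arm_system ⊃ validate_voucher). Since O(arm_system) holds, K gives O(validate_voucher).
So O(validate_voucher) holds — validate_voucher is obligatory. None of the other listed options is made obligatory by any chain of premises.

validate_voucher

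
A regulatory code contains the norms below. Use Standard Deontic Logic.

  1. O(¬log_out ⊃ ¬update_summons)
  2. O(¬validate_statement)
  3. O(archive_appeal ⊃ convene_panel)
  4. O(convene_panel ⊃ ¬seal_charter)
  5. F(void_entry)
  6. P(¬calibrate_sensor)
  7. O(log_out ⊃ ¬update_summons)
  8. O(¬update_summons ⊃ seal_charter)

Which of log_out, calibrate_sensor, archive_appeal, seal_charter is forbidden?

By case analysis on log_out: premise 7 gives O(log_out ⊃ ¬update_summons) and premise 1 gives O(¬log_out ⊃ ¬update_summons), so O(¬update_summons) either way.
With premise 8, O(¬update_summons ⊃ seal_charter), the K-axiom yields O(seal_charter).
Premise 4, O(convene_panel ⊃ ¬seal_charter), contraposes to O(seal_charter ⊃ ¬convene_panel); with O(seal_charter) we get O(¬convene_panel).
The contrapositive of premise 3 (O(archive_appeal ⊃ convene_panel)) is O(¬convene_panel ⊃ ¬archive_appeal), and O(¬convene_panel) is already established, so O(¬archive_appeal).
So O(¬archive_appeal) holds, i.e. archive_appeal is forbidden. None of the other listed options is forbidden under the premises.

archive_appeal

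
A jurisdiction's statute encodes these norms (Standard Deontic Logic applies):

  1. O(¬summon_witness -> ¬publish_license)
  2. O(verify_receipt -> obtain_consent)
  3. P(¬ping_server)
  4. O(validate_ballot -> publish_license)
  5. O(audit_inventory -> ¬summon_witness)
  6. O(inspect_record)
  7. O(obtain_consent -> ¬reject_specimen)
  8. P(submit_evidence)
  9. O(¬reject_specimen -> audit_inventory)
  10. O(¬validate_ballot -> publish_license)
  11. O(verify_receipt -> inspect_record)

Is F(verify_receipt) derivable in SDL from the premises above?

Yes

Premises 10 and 4 are O(¬validate_ballot -> publish_license) and O(validate_ballot -> publish_license); every ideal world satisfies ¬validate_ballot or validate_ballot, so in either case publish_license holds — hence O(publish_license).
Premise 1 is O(¬summon_witness -> ¬publish_license); contrapositively O(publish_license -> summon_witness). Since O(publish_license) holds, K gives O(summon_witness).
Premise 5, O(audit_inventory -> ¬summon_witness), contraposes to O(summon_witness -> ¬audit_inventory); with O(summon_witness) we get O(¬audit_inventory).
The contrapositive of premise 9 (O(¬reject_specimen -> audit_inventory)) is O(¬audit_inventory -> reject_specimen), and O(¬audit_inventory) is already established, so O(reject_specimen).
Premise 7 is O(obtain_consent -> ¬reject_specimen); contrapositively O(reject_specimen -> ¬obtain_consent). Since O(reject_specimen) holds, K gives O(¬obtain_consent).
Premise 2 is O(verify_receipt -> obtain_consent); contrapositively O(¬obtain_consent -> ¬verify_receipt). Since O(¬obtain_consent) holds, K gives O(¬verify_receipt).
Premises 3, 6, 8, 11 do not contribute to this derivation.
So O(¬verify_receipt) holds, i.e. F(verify_receipt). The claim follows.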